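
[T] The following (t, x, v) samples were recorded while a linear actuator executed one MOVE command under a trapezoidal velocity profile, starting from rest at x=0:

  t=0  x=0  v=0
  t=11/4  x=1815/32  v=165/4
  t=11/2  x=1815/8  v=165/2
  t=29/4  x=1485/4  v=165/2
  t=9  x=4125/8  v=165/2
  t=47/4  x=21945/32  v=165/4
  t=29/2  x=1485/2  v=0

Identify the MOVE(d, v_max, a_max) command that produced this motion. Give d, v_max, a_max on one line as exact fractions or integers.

d=1485/2 v_max=165/2 a_max=15

final state: t=29/2, x=1485/2, v=0 → d = 1485/2
a_max = (165/4−0)/(11/4−0) = 15
max v = 165/2 over t∈[11/2,9] → v_max = 165/2
check: 165/2·(11/2+7/2) = 1485/2 ✓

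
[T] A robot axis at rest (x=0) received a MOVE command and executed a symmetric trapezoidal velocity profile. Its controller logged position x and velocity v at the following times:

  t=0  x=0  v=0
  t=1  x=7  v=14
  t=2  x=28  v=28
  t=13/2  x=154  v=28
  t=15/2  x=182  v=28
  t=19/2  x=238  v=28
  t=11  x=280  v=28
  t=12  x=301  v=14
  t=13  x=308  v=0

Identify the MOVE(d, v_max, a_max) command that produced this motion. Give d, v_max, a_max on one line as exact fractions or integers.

final state: t=13, x=308, v=0 → d = 308
a_max = (14−0)/(1−0) = 14
max v = 28 over t∈[2,11] → v_max = 28
check: 28·(2+9) = 308 ✓

d=308 v_max=28 a_max=14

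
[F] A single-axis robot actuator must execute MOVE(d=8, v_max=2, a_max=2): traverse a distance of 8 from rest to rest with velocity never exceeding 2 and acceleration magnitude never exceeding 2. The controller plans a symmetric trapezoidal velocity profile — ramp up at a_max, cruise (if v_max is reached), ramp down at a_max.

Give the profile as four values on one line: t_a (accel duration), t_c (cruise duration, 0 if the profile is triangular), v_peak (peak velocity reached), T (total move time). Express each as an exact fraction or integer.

(v_max)²/a_max = 2²/2 = 2
8 ≥ 2 so v_max reached
t_a = 2/2 = 1; v_peak = 2
d_cruise = 8 − 2 = 6; t_c = 6/2 = 3
T = 2·1 + 3 = 5

t_a=1 t_c=3 v_peak=2 T=5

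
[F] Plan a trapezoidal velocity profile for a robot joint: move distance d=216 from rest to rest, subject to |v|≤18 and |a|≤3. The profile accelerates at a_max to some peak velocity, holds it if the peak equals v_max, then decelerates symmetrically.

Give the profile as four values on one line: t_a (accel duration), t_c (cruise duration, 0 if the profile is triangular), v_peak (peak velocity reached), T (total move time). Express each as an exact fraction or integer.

(v_max)²/a_max = 18²/3 = 108
216 ≥ 108 ⇒ cruise phase
t_a = 18/3 = 6; v_peak = 18
d_cruise = 216 − 108 = 108; t_c = 108/18 = 6
T = 2·6 + 6 = 18

t_a=6 t_c=6 v_peak=18 T=18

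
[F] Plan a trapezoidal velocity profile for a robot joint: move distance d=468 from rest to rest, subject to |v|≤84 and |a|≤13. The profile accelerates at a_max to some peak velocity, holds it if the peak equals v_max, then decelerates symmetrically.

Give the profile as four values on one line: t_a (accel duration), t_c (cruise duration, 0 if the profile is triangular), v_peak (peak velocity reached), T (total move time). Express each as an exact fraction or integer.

v_max²/a_max = 84²/13 = 7056/13
468 < 7056/13 so t_c = 0
v_peak = √(468·13) = √6084 = 78
t_a = 78/13 = 6; t_c = 0
T = 2·6 = 12

t_a=6 t_c=0 v_peak=78 T=12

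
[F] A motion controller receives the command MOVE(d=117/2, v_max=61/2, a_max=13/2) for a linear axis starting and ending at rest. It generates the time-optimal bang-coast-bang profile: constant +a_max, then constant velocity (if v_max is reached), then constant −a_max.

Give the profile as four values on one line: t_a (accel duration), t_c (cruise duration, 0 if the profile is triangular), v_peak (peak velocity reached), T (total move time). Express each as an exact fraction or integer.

t_a=3 t_c=0 v_peak=39/2 T=6

v_max²/a_max = (61/2)²/(13/2) = 3721/26
117/2 < 3721/26 → triangular
v_peak = √(117/2·13/2) = √(1521/4) = 39/2
t_a = (39/2)/(13/2) = 3; t_c = 0
T = 2·3 = 6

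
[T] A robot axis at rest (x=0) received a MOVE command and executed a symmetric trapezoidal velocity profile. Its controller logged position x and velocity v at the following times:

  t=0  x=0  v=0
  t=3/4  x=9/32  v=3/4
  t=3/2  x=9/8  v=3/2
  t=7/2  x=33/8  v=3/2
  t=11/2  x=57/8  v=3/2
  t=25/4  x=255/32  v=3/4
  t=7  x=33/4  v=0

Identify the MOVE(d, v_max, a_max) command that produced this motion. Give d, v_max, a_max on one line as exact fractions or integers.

final state: t=7, x=33/4, v=0 → d = 33/4
a_max = (3/4−0)/(3/4−0) = 1
max v = 3/2 over t∈[3/2,11/2] → v_max = 3/2
check: 3/2·(3/2+4) = 33/4 ✓

d=33/4 v_max=3/2 a_max=1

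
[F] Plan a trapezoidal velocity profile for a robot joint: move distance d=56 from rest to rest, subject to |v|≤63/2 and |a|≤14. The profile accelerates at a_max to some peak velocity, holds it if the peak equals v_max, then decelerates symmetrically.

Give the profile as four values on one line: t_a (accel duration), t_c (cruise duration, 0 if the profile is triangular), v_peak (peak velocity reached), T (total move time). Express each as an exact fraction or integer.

t_a=2 t_c=0 v_peak=28 T=4

(v_max)²/a_max = (63/2)²/14 = 567/8
56 < 567/8 so t_c = 0
v_peak = √(56·14) = √784 = 28
t_a = 28/14 = 2; t_c = 0
T = 2·2 = 4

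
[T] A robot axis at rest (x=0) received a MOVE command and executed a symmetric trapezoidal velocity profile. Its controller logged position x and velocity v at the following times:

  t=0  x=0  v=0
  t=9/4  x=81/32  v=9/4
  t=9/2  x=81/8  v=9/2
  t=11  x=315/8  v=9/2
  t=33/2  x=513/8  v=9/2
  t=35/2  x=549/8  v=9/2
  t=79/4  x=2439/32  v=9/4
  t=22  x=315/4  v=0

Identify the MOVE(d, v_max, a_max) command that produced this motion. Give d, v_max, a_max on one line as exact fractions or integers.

d=315/4 v_max=9/2 a_max=1

final state: t=22, x=315/4, v=0 → d = 315/4
a_max = (9/4−0)/(9/4−0) = 1
max v = 9/2 over t∈[9/2,35/2] → v_max = 9/2
check: 9/2·(9/2+13) = 315/4 ✓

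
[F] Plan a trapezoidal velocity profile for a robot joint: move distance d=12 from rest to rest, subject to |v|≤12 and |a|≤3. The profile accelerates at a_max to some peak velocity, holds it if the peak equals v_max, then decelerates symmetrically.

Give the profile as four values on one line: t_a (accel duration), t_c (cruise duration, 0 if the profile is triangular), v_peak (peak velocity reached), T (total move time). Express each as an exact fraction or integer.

t_a=2 t_c=0 v_peak=6 T=4

v_max²/a_max = 12²/3 = 48
12 < 48 → triangular
v_peak = √(12·3) = √36 = 6
t_a = 6/3 = 2; t_c = 0
T = 2·2 = 4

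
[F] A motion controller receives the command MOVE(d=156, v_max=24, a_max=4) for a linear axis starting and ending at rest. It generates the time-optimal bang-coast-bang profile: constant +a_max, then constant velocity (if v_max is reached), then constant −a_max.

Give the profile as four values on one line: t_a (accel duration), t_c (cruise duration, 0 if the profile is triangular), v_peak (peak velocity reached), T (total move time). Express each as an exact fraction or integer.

t_a=6 t_c=1/2 v_peak=24 T=25/2

(v_max)²/a_max = 24²/4 = 144
156 ≥ 144 ⇒ cruise phase
t_a = 24/4 = 6; v_peak = 24
d_cruise = 156 − 144 = 12; t_c = 12/24 = 1/2
T = 2·6 + 1/2 = 25/2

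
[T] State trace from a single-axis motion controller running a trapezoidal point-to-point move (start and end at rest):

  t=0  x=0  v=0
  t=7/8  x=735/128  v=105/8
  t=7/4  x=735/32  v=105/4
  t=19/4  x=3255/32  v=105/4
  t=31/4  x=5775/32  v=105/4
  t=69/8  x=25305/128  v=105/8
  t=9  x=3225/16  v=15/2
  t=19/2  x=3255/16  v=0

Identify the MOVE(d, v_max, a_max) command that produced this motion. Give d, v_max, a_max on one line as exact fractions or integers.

d=3255/16 v_max=105/4 a_max=15

final state: t=19/2, x=3255/16, v=0 → d = 3255/16
a_max = (105/8−0)/(7/8−0) = 15
max v = 105/4 over t∈[7/4,31/4] → v_max = 105/4
check: 105/4·(7/4+6) = 3255/16 ✓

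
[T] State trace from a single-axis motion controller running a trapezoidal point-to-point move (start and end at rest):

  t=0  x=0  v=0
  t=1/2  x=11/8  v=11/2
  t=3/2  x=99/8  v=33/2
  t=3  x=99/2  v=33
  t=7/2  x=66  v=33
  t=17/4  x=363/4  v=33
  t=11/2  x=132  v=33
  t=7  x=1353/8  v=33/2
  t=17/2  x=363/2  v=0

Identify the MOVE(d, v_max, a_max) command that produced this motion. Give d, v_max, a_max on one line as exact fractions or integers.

d=363/2 v_max=33 a_max=11

final state: t=17/2, x=363/2, v=0 → d = 363/2
a_max = (11/2−0)/(1/2−0) = 11
max v = 33 over t∈[3,11/2] → v_max = 33
check: 33·(3+5/2) = 363/2 ✓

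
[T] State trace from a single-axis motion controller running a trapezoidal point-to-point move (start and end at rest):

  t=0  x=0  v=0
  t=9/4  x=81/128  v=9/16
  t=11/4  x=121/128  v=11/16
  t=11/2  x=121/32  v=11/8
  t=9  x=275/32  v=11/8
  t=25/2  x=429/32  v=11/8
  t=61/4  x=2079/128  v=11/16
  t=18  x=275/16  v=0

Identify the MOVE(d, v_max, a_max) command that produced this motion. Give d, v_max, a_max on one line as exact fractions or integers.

d=275/16 v_max=11/8 a_max=1/4

final state: t=18, x=275/16, v=0 → d = 275/16
a_max = (9/16−0)/(9/4−0) = 1/4
max v = 11/8 over t∈[11/2,25/2] → v_max = 11/8
check: 11/8·(11/2+7) = 275/16 ✓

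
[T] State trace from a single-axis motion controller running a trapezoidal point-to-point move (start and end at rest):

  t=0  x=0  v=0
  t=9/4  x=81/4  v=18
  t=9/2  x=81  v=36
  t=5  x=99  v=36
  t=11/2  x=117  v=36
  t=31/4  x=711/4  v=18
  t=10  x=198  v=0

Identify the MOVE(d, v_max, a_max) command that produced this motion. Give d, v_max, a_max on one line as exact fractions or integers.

final state: t=10, x=198, v=0 → d = 198
a_max = (18−0)/(9/4−0) = 8
max v = 36 over t∈[9/2,11/2] → v_max = 36
check: 36·(9/2+1) = 198 ✓

d=198 v_max=36 a_max=8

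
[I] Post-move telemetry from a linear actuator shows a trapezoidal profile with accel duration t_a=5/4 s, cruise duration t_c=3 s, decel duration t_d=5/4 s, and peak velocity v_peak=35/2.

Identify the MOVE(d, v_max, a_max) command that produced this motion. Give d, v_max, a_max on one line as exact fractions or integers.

a_max = (35/2)/(5/4) = 14
d_a = ½·35/2·5/4 = 175/16; d_c = 35/2·3 = 105/2
d = 2·175/16 + 105/2 = 595/8
t_c = 3 > 0 so v_max = 35/2

d=595/8 v_max=35/2 a_max=14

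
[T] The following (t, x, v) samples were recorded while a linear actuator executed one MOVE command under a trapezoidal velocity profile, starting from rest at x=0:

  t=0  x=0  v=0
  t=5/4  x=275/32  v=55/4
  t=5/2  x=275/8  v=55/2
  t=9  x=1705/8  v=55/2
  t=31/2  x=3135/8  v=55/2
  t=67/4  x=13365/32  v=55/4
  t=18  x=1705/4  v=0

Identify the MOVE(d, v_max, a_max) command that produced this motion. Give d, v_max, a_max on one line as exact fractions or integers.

d=1705/4 v_max=55/2 a_max=11

final state: t=18, x=1705/4, v=0 → d = 1705/4
a_max = (55/4−0)/(5/4−0) = 11
max v = 55/2 over t∈[5/2,31/2] → v_max = 55/2
check: 55/2·(5/2+13) = 1705/4 ✓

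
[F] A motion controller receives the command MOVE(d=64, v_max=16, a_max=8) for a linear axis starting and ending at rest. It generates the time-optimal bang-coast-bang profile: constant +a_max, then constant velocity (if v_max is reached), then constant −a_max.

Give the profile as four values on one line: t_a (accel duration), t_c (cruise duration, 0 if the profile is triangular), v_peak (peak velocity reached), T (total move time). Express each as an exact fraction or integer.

t_a=2 t_c=2 v_peak=16 T=6

(v_max)²/a_max = 16²/8 = 32
64 ≥ 32 → trapezoidal
t_a = 16/8 = 2; v_peak = 16
d_cruise = 64 − 32 = 32; t_c = 32/16 = 2
T = 2·2 + 2 = 6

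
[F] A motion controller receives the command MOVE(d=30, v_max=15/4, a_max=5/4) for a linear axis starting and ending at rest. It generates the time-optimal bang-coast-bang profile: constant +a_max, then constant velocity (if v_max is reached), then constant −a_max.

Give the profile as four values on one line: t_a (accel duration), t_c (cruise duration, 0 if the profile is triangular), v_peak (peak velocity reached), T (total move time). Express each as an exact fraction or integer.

t_a=3 t_c=5 v_peak=15/4 T=11

vₘ²/aₘ = (15/4)²/(5/4) = 45/4
30 ≥ 45/4 ⇒ cruise phase
t_a = (15/4)/(5/4) = 3; v_peak = 15/4
d_cruise = 30 − 45/4 = 75/4; t_c = (75/4)/(15/4) = 5
T = 2·3 + 5 = 11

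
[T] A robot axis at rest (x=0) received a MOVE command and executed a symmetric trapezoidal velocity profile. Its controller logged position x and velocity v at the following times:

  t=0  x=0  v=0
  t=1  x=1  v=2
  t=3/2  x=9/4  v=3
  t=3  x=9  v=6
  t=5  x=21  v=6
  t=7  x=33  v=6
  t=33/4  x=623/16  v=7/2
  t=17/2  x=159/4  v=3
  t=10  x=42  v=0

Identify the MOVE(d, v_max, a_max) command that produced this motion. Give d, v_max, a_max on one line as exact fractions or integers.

d=42 v_max=6 a_max=2

final state: t=10, x=42, v=0 → d = 42
a_max = (2−0)/(1−0) = 2
max v = 6 over t∈[3,7] → v_max = 6
check: 6·(3+4) = 42 ✓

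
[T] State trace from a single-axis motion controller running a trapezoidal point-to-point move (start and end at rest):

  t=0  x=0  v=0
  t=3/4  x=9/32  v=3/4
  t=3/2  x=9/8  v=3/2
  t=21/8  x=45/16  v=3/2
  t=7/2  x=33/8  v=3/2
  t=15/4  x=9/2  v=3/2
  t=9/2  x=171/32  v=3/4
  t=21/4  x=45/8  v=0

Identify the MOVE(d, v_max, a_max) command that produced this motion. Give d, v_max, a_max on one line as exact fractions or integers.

d=45/8 v_max=3/2 a_max=1

final state: t=21/4, x=45/8, v=0 → d = 45/8
a_max = (3/4−0)/(3/4−0) = 1
max v = 3/2 over t∈[3/2,15/4] → v_max = 3/2
check: 3/2·(3/2+9/4) = 45/8 ✓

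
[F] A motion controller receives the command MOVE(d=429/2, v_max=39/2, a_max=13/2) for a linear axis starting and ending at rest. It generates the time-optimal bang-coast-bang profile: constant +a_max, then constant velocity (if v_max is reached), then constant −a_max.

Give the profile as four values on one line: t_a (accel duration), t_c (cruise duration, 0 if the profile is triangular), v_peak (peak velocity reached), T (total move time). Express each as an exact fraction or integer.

vₘ²/aₘ = (39/2)²/(13/2) = 117/2
429/2 ≥ 117/2 ⇒ cruise phase
t_a = (39/2)/(13/2) = 3; v_peak = 39/2
d_cruise = 429/2 − 117/2 = 156; t_c = 156/(39/2) = 8
T = 2·3 + 8 = 14

t_a=3 t_c=8 v_peak=39/2 T=14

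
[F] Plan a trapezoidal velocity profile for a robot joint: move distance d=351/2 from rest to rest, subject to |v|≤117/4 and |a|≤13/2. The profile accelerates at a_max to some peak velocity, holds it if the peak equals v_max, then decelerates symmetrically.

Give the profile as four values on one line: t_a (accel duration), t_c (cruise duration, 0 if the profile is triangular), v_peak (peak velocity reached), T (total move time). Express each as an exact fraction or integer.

v_max²/a_max = (117/4)²/(13/2) = 1053/8
351/2 ≥ 1053/8 ⇒ cruise phase
t_a = (117/4)/(13/2) = 9/2; v_peak = 117/4
d_cruise = 351/2 − 1053/8 = 351/8; t_c = (351/8)/(117/4) = 3/2
T = 2·9/2 + 3/2 = 21/2

t_a=9/2 t_c=3/2 v_peak=117/4 T=21/2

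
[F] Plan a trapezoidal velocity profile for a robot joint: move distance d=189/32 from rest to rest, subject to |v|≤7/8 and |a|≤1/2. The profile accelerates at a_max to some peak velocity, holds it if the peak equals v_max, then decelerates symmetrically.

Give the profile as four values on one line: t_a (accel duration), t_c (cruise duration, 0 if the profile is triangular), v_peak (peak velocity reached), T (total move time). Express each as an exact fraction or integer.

t_a=7/4 t_c=5 v_peak=7/8 T=17/2

(v_max)²/a_max = (7/8)²/(1/2) = 49/32
189/32 ≥ 49/32 → trapezoidal
t_a = (7/8)/(1/2) = 7/4; v_peak = 7/8
d_cruise = 189/32 − 49/32 = 35/8; t_c = (35/8)/(7/8) = 5
T = 2·7/4 + 5 = 17/2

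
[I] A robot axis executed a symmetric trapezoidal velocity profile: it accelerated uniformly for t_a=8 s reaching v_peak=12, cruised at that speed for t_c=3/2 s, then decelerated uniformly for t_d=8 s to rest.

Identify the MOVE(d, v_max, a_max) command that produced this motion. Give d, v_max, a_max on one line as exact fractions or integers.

a_max = 12/8 = 3/2
d_a = ½·12·8 = 48; d_c = 12·3/2 = 18
d = 2·48 + 18 = 114
t_c = 3/2 > 0 so v_max = 12

d=114 v_max=12 a_max=3/2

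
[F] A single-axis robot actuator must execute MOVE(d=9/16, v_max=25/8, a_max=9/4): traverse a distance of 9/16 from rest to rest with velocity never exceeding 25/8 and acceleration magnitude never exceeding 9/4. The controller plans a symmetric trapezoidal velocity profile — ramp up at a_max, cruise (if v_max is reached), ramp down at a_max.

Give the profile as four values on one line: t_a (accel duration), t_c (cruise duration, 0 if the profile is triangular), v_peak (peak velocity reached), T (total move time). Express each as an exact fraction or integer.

(v_max)²/a_max = (25/8)²/(9/4) = 625/144
9/16 < 625/144 → triangular
v_peak = √(9/16·9/4) = √(81/64) = 9/8
t_a = (9/8)/(9/4) = 1/2; t_c = 0
T = 2·1/2 = 1

t_a=1/2 t_c=0 v_peak=9/8 T=1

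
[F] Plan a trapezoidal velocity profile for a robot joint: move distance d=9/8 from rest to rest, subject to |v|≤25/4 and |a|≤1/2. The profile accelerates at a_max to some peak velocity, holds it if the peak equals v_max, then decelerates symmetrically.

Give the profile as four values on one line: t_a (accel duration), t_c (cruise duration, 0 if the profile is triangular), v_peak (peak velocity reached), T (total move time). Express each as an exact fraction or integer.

t_a=3/2 t_c=0 v_peak=3/4 T=3

vₘ²/aₘ = (25/4)²/(1/2) = 625/8
9/8 < 625/8 → triangular
v_peak = √(9/8·1/2) = √(9/16) = 3/4
t_a = (3/4)/(1/2) = 3/2; t_c = 0
T = 2·3/2 = 3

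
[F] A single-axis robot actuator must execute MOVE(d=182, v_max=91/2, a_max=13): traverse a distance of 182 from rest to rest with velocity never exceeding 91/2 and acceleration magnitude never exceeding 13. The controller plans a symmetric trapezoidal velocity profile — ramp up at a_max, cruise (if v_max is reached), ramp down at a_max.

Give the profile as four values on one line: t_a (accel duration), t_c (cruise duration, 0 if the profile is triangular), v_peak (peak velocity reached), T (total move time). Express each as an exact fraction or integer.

t_a=7/2 t_c=1/2 v_peak=91/2 T=15/2

vₘ²/aₘ = (91/2)²/13 = 637/4
182 ≥ 637/4 → trapezoidal
t_a = (91/2)/13 = 7/2; v_peak = 91/2
d_cruise = 182 − 637/4 = 91/4; t_c = (91/4)/(91/2) = 1/2
T = 2·7/2 + 1/2 = 15/2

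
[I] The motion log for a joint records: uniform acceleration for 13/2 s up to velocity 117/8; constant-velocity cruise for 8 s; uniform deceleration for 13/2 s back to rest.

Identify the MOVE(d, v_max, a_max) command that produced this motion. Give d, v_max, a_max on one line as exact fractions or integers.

a_max = (117/8)/(13/2) = 9/4
d_a = ½·117/8·13/2 = 1521/32; d_c = 117/8·8 = 117
d = 2·1521/32 + 117 = 3393/16
t_c = 8 > 0 → v_max = v_peak = 117/8

d=3393/16 v_max=117/8 a_max=9/4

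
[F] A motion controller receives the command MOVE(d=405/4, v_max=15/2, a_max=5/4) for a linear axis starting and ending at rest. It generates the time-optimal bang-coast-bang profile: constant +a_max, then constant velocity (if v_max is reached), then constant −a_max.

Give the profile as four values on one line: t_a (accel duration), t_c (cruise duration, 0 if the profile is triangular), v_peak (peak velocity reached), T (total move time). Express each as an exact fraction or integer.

v_max²/a_max = (15/2)²/(5/4) = 45
405/4 ≥ 45 ⇒ cruise phase
t_a = (15/2)/(5/4) = 6; v_peak = 15/2
d_cruise = 405/4 − 45 = 225/4; t_c = (225/4)/(15/2) = 15/2
T = 2·6 + 15/2 = 39/2

t_a=6 t_c=15/2 v_peak=15/2 T=39/2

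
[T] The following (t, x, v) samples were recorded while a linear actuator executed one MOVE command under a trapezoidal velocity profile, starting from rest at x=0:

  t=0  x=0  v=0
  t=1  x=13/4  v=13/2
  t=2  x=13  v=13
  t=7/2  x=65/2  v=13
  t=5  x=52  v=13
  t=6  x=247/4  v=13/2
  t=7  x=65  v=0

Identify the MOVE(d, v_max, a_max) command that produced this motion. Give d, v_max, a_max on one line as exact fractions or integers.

d=65 v_max=13 a_max=13/2

final state: t=7, x=65, v=0 → d = 65
a_max = (13/2−0)/(1−0) = 13/2
max v = 13 over t∈[2,5] → v_max = 13
check: 13·(2+3) = 65 ✓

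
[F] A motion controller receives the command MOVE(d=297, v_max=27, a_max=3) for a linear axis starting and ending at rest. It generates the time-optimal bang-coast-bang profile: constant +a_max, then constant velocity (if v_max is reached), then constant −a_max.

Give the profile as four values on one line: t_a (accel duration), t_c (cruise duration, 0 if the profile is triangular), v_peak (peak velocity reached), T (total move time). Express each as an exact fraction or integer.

t_a=9 t_c=2 v_peak=27 T=20

v_max²/a_max = 27²/3 = 243
297 ≥ 243 → trapezoidal
t_a = 27/3 = 9; v_peak = 27
d_cruise = 297 − 243 = 54; t_c = 54/27 = 2
T = 2·9 + 2 = 20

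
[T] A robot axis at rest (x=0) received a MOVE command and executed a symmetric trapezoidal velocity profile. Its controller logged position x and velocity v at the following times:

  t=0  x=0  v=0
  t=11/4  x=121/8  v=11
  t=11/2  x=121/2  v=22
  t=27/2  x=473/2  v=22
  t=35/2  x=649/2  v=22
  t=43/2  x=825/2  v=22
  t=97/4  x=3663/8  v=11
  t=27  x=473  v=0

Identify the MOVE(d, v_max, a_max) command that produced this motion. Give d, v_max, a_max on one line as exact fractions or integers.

d=473 v_max=22 a_max=4

final state: t=27, x=473, v=0 → d = 473
a_max = (11−0)/(11/4−0) = 4
max v = 22 over t∈[11/2,43/2] → v_max = 22
check: 22·(11/2+16) = 473 ✓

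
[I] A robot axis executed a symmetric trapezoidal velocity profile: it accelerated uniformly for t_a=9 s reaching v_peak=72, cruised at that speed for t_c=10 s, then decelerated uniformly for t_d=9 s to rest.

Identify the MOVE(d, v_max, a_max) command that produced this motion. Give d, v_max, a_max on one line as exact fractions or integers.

d=1368 v_max=72 a_max=8

a_max = 72/9 = 8
d_a = ½·72·9 = 324; d_c = 72·10 = 720
d = 2·324 + 720 = 1368
t_c = 10 > 0 → v_max = v_peak = 72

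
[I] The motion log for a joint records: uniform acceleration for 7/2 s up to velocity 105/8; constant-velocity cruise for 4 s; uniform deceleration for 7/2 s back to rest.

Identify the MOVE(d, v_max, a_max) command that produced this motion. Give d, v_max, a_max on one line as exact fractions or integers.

d=1575/16 v_max=105/8 a_max=15/4

a_max = (105/8)/(7/2) = 15/4
d_a = ½·105/8·7/2 = 735/32; d_c = 105/8·4 = 105/2
d = 2·735/32 + 105/2 = 1575/16
t_c = 4 > 0 ⇒ limit active, v_max = 105/8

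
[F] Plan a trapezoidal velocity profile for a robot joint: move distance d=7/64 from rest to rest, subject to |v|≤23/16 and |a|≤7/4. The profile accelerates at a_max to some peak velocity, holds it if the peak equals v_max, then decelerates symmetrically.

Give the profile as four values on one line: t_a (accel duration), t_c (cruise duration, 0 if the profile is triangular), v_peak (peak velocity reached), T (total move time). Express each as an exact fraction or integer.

t_a=1/4 t_c=0 v_peak=7/16 T=1/2

v_max²/a_max = (23/16)²/(7/4) = 529/448
7/64 < 529/448 → triangular
v_peak = √(7/64·7/4) = √(49/256) = 7/16
t_a = (7/16)/(7/4) = 1/4; t_c = 0
T = 2·1/4 = 1/2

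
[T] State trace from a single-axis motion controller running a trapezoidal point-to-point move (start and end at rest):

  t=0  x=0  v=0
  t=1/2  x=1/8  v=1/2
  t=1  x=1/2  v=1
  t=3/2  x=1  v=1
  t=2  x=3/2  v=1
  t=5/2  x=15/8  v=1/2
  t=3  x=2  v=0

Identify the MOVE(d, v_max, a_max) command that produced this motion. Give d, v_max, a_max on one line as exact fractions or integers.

final state: t=3, x=2, v=0 → d = 2
a_max = (1/2−0)/(1/2−0) = 1
max v = 1 over t∈[1,2] → v_max = 1
check: 1·(1+1) = 2 ✓

d=2 v_max=1 a_max=1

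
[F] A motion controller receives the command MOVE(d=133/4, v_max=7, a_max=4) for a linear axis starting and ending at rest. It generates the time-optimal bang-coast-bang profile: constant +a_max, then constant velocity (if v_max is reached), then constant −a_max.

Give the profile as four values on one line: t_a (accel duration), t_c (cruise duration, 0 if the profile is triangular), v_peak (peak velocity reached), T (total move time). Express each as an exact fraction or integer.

t_a=7/4 t_c=3 v_peak=7 T=13/2

v_max²/a_max = 7²/4 = 49/4
133/4 ≥ 49/4 → trapezoidal
t_a = 7/4; v_peak = 7
d_cruise = 133/4 − 49/4 = 21; t_c = 21/7 = 3
T = 2·7/4 + 3 = 13/2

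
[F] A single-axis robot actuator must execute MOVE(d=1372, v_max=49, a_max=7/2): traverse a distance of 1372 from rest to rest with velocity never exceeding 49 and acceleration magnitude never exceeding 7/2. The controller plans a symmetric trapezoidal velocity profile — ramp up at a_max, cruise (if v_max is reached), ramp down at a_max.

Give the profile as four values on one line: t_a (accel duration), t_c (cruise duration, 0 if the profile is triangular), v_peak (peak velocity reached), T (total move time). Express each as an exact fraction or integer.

v_max²/a_max = 49²/(7/2) = 686
1372 ≥ 686 ⇒ cruise phase
t_a = 49/(7/2) = 14; v_peak = 49
d_cruise = 1372 − 686 = 686; t_c = 686/49 = 14
T = 2·14 + 14 = 42

t_a=14 t_c=14 v_peak=49 T=42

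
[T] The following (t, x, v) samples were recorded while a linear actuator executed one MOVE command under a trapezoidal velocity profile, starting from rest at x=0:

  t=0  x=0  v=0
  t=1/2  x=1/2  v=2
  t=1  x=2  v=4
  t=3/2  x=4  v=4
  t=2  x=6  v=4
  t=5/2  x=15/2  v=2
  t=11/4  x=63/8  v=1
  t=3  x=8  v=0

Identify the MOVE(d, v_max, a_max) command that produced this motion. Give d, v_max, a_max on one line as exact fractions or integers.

d=8 v_max=4 a_max=4

final state: t=3, x=8, v=0 → d = 8
a_max = (2−0)/(1/2−0) = 4
max v = 4 over t∈[1,2] → v_max = 4
check: 4·(1+1) = 8 ✓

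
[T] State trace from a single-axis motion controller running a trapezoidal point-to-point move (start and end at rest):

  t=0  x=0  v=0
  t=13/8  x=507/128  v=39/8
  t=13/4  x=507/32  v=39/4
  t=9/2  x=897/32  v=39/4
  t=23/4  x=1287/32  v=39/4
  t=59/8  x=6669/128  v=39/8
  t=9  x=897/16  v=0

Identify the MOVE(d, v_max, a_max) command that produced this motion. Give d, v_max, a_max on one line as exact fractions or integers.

d=897/16 v_max=39/4 a_max=3

final state: t=9, x=897/16, v=0 → d = 897/16
a_max = (39/8−0)/(13/8−0) = 3
max v = 39/4 over t∈[13/4,23/4] → v_max = 39/4
check: 39/4·(13/4+5/2) = 897/16 ✓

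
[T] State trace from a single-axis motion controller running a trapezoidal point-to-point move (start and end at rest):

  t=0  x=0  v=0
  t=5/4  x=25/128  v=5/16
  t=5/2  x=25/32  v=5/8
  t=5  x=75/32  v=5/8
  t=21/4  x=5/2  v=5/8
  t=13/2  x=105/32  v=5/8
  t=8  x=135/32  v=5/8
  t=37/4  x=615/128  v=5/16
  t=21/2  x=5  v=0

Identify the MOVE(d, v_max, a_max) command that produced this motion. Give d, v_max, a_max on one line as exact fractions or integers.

d=5 v_max=5/8 a_max=1/4

final state: t=21/2, x=5, v=0 → d = 5
a_max = (5/16−0)/(5/4−0) = 1/4
max v = 5/8 over t∈[5/2,8] → v_max = 5/8
check: 5/8·(5/2+11/2) = 5 ✓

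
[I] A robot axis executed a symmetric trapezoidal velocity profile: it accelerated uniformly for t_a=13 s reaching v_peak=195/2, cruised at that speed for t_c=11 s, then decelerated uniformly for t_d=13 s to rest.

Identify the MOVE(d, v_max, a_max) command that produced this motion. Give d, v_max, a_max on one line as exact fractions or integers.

a_max = (195/2)/13 = 15/2
d_a = ½·195/2·13 = 2535/4; d_c = 195/2·11 = 2145/2
d = 2·2535/4 + 2145/2 = 2340
t_c = 11 > 0 ⇒ limit active, v_max = 195/2

d=2340 v_max=195/2 a_max=15/2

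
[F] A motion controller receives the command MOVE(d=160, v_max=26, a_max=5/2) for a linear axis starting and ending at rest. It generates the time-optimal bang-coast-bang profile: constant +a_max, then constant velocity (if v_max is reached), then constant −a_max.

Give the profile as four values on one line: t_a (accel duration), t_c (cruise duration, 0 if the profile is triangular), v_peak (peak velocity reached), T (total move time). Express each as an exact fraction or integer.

vₘ²/aₘ = 26²/(5/2) = 1352/5
160 < 1352/5 → triangular
v_peak = √(160·5/2) = √400 = 20
t_a = 20/(5/2) = 8; t_c = 0
T = 2·8 = 16

t_a=8 t_c=0 v_peak=20 T=16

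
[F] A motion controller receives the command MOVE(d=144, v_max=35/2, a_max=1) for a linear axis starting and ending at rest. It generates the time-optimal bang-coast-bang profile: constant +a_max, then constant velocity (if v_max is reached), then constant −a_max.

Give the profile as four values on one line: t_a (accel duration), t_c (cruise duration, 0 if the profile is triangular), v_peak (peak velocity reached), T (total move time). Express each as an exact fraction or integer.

vₘ²/aₘ = (35/2)²/1 = 1225/4
144 < 1225/4 → triangular
v_peak = √(144·1) = √144 = 12
t_a = 12/1 = 12; t_c = 0
T = 2·12 = 24

t_a=12 t_c=0 v_peak=12 T=24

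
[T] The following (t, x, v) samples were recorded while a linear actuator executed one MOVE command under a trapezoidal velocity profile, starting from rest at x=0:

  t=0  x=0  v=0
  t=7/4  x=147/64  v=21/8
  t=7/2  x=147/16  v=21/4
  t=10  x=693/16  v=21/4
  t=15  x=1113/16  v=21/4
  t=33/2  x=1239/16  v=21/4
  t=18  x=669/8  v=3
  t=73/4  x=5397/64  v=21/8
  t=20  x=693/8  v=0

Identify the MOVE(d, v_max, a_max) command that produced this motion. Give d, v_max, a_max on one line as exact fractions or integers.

final state: t=20, x=693/8, v=0 → d = 693/8
a_max = (21/8−0)/(7/4−0) = 3/2
max v = 21/4 over t∈[7/2,33/2] → v_max = 21/4
check: 21/4·(7/2+13) = 693/8 ✓

d=693/8 v_max=21/4 a_max=3/2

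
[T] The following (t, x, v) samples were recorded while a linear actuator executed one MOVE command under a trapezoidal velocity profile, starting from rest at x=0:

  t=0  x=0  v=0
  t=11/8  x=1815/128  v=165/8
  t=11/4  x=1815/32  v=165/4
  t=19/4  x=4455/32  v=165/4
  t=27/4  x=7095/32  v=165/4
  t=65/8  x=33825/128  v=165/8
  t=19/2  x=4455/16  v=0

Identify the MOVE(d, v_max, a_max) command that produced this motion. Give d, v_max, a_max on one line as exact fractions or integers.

d=4455/16 v_max=165/4 a_max=15

final state: t=19/2, x=4455/16, v=0 → d = 4455/16
a_max = (165/8−0)/(11/8−0) = 15
max v = 165/4 over t∈[11/4,27/4] → v_max = 165/4
check: 165/4·(11/4+4) = 4455/16 ✓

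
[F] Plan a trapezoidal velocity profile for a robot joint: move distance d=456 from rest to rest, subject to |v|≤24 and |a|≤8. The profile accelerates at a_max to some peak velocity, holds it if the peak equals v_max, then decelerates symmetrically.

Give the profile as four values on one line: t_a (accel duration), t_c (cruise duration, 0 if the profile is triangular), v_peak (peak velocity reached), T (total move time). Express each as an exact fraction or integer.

vₘ²/aₘ = 24²/8 = 72
456 ≥ 72 so v_max reached
t_a = 24/8 = 3; v_peak = 24
d_cruise = 456 − 72 = 384; t_c = 384/24 = 16
T = 2·3 + 16 = 22

t_a=3 t_c=16 v_peak=24 T=22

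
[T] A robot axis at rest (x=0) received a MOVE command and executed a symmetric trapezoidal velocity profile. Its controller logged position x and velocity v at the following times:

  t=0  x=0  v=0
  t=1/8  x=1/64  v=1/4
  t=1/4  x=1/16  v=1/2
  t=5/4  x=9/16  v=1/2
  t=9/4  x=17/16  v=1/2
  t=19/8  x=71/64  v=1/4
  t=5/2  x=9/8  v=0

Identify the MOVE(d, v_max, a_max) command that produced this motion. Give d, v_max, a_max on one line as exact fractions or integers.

d=9/8 v_max=1/2 a_max=2

final state: t=5/2, x=9/8, v=0 → d = 9/8
a_max = (1/4−0)/(1/8−0) = 2
max v = 1/2 over t∈[1/4,9/4] → v_max = 1/2
check: 1/2·(1/4+2) = 9/8 ✓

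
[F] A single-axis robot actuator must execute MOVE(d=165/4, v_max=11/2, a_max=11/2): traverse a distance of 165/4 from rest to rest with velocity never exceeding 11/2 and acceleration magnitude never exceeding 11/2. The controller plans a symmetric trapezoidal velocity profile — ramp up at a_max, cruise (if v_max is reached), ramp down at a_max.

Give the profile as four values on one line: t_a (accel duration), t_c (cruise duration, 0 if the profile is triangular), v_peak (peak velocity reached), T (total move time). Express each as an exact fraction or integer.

v_max²/a_max = (11/2)²/(11/2) = 11/2
165/4 ≥ 11/2 so v_max reached
t_a = (11/2)/(11/2) = 1; v_peak = 11/2
d_cruise = 165/4 − 11/2 = 143/4; t_c = (143/4)/(11/2) = 13/2
T = 2·1 + 13/2 = 17/2

t_a=1 t_c=13/2 v_peak=11/2 T=17/2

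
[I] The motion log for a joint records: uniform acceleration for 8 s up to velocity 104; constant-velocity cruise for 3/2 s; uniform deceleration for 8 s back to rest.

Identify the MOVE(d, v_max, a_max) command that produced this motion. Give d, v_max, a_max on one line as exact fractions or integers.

d=988 v_max=104 a_max=13

a_max = 104/8 = 13
d_a = ½·104·8 = 416; d_c = 104·3/2 = 156
d = 2·416 + 156 = 988
t_c = 3/2 > 0 so v_max = 104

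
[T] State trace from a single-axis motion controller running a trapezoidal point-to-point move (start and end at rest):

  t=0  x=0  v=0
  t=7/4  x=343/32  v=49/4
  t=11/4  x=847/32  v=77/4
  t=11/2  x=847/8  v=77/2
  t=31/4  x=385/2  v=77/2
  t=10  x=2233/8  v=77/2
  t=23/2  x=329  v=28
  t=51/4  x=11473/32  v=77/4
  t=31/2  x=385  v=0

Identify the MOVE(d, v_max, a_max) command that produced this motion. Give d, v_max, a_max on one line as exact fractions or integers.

d=385 v_max=77/2 a_max=7

final state: t=31/2, x=385, v=0 → d = 385
a_max = (49/4−0)/(7/4−0) = 7
max v = 77/2 over t∈[11/2,10] → v_max = 77/2
check: 77/2·(11/2+9/2) = 385 ✓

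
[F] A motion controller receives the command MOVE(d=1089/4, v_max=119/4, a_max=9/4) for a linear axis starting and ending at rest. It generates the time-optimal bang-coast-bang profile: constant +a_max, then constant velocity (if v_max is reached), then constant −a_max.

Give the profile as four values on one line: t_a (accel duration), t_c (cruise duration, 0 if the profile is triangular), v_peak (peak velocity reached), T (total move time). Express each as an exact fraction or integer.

t_a=11 t_c=0 v_peak=99/4 T=22

(v_max)²/a_max = (119/4)²/(9/4) = 14161/36
1089/4 < 14161/36 → triangular
v_peak = √(1089/4·9/4) = √(9801/16) = 99/4
t_a = (99/4)/(9/4) = 11; t_c = 0
T = 2·11 = 22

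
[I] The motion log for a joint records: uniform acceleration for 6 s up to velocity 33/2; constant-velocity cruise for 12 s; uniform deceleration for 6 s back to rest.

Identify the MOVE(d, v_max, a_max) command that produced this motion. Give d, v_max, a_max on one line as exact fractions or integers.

d=297 v_max=33/2 a_max=11/4

a_max = (33/2)/6 = 11/4
d_a = ½·33/2·6 = 99/2; d_c = 33/2·12 = 198
d = 2·99/2 + 198 = 297
t_c = 12 > 0 ⇒ limit active, v_max = 33/2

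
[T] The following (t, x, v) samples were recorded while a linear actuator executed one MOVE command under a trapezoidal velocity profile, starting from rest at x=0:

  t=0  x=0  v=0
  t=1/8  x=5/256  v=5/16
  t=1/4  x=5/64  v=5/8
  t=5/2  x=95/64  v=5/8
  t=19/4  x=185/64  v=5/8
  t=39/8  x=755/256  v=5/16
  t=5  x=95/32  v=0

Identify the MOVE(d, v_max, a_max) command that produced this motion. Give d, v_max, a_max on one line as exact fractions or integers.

d=95/32 v_max=5/8 a_max=5/2

final state: t=5, x=95/32, v=0 → d = 95/32
a_max = (5/16−0)/(1/8−0) = 5/2
max v = 5/8 over t∈[1/4,19/4] → v_max = 5/8
check: 5/8·(1/4+9/2) = 95/32 ✓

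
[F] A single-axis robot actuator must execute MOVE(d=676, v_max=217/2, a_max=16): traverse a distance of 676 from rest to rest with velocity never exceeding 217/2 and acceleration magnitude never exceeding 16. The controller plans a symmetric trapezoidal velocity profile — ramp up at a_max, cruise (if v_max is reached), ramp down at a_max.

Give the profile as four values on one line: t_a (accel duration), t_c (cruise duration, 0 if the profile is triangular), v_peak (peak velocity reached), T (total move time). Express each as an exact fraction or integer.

t_a=13/2 t_c=0 v_peak=104 T=13

v_max²/a_max = (217/2)²/16 = 47089/64
676 < 47089/64 so t_c = 0
v_peak = √(676·16) = √10816 = 104
t_a = 104/16 = 13/2; t_c = 0
T = 2·13/2 = 13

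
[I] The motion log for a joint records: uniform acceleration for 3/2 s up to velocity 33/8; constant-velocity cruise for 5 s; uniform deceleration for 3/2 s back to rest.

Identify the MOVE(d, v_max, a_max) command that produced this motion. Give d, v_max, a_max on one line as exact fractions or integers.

a_max = (33/8)/(3/2) = 11/4
d_a = ½·33/8·3/2 = 99/32; d_c = 33/8·5 = 165/8
d = 2·99/32 + 165/8 = 429/16
t_c = 5 > 0 so v_max = 33/8

d=429/16 v_max=33/8 a_max=11/4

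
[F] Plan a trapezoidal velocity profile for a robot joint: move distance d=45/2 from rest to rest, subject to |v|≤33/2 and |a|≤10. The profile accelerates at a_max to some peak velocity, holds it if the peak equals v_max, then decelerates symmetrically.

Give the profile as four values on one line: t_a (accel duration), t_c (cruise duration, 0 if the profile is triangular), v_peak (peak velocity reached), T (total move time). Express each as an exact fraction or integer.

(v_max)²/a_max = (33/2)²/10 = 1089/40
45/2 < 1089/40 ⇒ no cruise
v_peak = √(45/2·10) = √225 = 15
t_a = 15/10 = 3/2; t_c = 0
T = 2·3/2 = 3

t_a=3/2 t_c=0 v_peak=15 T=3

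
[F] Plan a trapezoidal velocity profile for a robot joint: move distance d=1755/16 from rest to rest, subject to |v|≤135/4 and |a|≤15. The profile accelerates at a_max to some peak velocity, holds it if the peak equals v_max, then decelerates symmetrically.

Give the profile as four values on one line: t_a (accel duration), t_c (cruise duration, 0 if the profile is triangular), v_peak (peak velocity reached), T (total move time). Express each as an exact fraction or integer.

(v_max)²/a_max = (135/4)²/15 = 1215/16
1755/16 ≥ 1215/16 so v_max reached
t_a = (135/4)/15 = 9/4; v_peak = 135/4
d_cruise = 1755/16 − 1215/16 = 135/4; t_c = (135/4)/(135/4) = 1
T = 2·9/4 + 1 = 11/2

t_a=9/4 t_c=1 v_peak=135/4 T=11/2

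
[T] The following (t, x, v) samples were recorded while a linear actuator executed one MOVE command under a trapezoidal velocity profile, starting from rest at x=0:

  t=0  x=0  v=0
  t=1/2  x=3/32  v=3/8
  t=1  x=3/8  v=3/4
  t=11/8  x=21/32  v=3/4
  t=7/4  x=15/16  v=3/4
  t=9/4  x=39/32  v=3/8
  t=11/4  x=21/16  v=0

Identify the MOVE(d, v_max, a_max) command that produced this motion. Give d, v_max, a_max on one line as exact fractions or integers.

final state: t=11/4, x=21/16, v=0 → d = 21/16
a_max = (3/8−0)/(1/2−0) = 3/4
max v = 3/4 over t∈[1,7/4] → v_max = 3/4
check: 3/4·(1+3/4) = 21/16 ✓

d=21/16 v_max=3/4 a_max=3/4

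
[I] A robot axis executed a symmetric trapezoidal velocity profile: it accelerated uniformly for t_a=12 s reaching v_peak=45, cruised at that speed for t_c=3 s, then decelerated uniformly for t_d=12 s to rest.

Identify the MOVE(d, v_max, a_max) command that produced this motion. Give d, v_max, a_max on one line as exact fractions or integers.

a_max = 45/12 = 15/4
d_a = ½·45·12 = 270; d_c = 45·3 = 135
d = 2·270 + 135 = 675
t_c = 3 > 0 ⇒ limit active, v_max = 45

d=675 v_max=45 a_max=15/4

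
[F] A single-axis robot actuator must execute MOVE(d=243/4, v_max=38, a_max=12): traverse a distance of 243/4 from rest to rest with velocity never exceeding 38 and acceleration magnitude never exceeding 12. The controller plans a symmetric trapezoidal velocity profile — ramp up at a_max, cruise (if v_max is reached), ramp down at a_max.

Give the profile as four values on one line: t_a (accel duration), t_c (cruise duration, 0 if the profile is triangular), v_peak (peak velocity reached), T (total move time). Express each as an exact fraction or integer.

t_a=9/4 t_c=0 v_peak=27 T=9/2

v_max²/a_max = 38²/12 = 361/3
243/4 < 361/3 so t_c = 0
v_peak = √(243/4·12) = √729 = 27
t_a = 27/12 = 9/4; t_c = 0
T = 2·9/4 = 9/2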